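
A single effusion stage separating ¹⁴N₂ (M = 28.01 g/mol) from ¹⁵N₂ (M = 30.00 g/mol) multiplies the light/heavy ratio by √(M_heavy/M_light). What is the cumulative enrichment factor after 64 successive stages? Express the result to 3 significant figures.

Each stage multiplies the ratio by α = √(30.00/28.01), so after 64 stages the overall factor is α^64 = (30.00/28.01)^(64/2).
= 1.07105^32 = 8.99.

8.99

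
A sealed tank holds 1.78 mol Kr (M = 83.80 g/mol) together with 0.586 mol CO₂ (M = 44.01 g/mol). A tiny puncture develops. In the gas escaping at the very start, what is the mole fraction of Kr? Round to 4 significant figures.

Each component's effusion rate ∝ (its partial pressure)·(1/√M) ∝ n_i/√M_i.
Mole fraction of Kr in the effusate = (n_Kr/√M_Kr) / (n_Kr/√M_Kr + n_CO₂/√M_CO₂)
= (1.78/√83.80) / (1.78/√83.80 + 0.586/√44.01) = 0.1944/(0.1944 + 0.08833) = 0.6876.

0.6876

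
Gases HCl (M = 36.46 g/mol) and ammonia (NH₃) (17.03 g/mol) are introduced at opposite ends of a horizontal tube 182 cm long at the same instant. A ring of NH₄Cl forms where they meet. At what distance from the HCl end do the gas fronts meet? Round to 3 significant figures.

In equal time, each gas travels a distance ∝ its rate ∝ 1/√M, so d_HCl/d_NH₃ = √(M_NH₃/M_HCl) = √(17.03/36.46) = 0.6834.
With d_HCl + d_NH₃ = 182 cm, d_NH₃ = 182/(1 + 0.6834) = 108.1 cm.
d_HCl = 182 − 108.1 = 73.9 cm.

73.9 cm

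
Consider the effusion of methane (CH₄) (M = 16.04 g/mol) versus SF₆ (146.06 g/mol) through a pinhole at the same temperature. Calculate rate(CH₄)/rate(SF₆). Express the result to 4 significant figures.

3.018

From Graham's law, rate_CH₄/rate_SF₆ = √(M_SF₆/M_CH₄) = √(146.06/16.04) = √9.106 = 3.018.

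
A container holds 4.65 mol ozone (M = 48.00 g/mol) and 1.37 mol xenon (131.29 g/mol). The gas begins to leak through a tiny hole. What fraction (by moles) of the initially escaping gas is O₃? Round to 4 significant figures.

Effusion rate of each component ∝ n_i/√M_i (partial pressure × 1/√M).
x_O₃(eff) = (n_O₃/√M_O₃) / (n_O₃/√M_O₃ + n_Xe/√M_Xe)
= (4.65/√48.00) / (4.65/√48.00 + 1.37/√131.29) = 0.6712/(0.6712 + 0.1196) = 0.8488.

0.8488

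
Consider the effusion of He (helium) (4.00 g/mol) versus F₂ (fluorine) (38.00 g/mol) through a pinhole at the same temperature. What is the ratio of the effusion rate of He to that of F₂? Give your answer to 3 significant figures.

Using Graham's law: rate_He/rate_F₂ = √(M_F₂/M_He) = √(38.00/4.00) = √9.500 = 3.08.

3.08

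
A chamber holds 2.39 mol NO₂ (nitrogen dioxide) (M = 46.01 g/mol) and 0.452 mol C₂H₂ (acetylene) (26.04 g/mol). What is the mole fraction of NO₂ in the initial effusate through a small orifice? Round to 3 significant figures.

0.799

Rate_i ∝ x_i/√M_i (Graham's law weighted by mole fraction), so the effusate composition follows n_i/√M_i.
x_NO₂(eff) = (n_NO₂/√M_NO₂) / (n_NO₂/√M_NO₂ + n_C₂H₂/√M_C₂H₂)
= (2.39/√46.01) / (2.39/√46.01 + 0.452/√26.04) = 0.3523/(0.3523 + 0.08858) = 0.799.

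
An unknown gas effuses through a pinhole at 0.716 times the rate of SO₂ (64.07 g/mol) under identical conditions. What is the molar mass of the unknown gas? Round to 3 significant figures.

By Graham's law, rate_X/rate_SO₂ = √(M_SO₂/M_X).
0.716 = √(64.07/M_X)
M_X = 64.07 / 0.716² = 64.07 / 0.5127 = 125 g/mol

125 g/mol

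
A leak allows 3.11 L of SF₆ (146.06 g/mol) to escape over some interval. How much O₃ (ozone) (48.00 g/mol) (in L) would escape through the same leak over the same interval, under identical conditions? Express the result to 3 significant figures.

Graham's law gives rate_O₃/rate_SF₆ = √(M_SF₆/M_O₃) = √(146.06/48.00) = √3.043 = 1.744.
So the volume for O₃ is 3.11 × 1.744 = 5.43 L.

5.43 L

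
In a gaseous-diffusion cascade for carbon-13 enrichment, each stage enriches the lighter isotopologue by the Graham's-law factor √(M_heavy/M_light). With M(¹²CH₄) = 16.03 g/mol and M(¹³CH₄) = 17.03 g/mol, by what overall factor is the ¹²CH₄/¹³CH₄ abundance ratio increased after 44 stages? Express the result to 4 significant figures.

After 44 stages the ratio has grown by (√(17.03/16.03))^44 = (17.03/16.03)^(44/2).
= 1.06238^22 = 3.786.

3.786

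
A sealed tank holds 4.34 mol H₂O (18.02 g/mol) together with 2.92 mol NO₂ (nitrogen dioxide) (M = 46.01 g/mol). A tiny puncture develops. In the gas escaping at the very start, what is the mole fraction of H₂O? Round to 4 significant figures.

The effusion rate of species i is ∝ p_i/√M_i ∝ n_i/√M_i.
Mole fraction of H₂O in the effusate = (n_H₂O/√M_H₂O) / (n_H₂O/√M_H₂O + n_NO₂/√M_NO₂)
= (4.34/√18.02) / (4.34/√18.02 + 2.92/√46.01) = 1.022/(1.022 + 0.4305) = 0.7037.

0.7037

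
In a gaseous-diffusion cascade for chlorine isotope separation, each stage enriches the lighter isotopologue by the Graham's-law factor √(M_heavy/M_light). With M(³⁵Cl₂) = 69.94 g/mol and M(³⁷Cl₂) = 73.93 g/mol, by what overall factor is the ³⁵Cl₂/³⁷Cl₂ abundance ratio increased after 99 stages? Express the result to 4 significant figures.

The single-stage factor is √(M_heavy/M_light), so 99 stages give [√(73.93/69.94)]^99 = (73.93/69.94)^(99/2).
= 1.05705^(99/2) = 15.58.

15.58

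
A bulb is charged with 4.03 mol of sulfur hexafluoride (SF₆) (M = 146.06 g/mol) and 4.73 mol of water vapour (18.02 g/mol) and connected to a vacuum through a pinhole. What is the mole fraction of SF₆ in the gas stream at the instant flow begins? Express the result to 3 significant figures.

0.230

The effusion rate of species i is ∝ p_i/√M_i ∝ n_i/√M_i.
So x_SF₆ in the escaping gas = (n_SF₆/√M_SF₆) / Σ(n_i/√M_i)
= (4.03/√146.06) / (4.03/√146.06 + 4.73/√18.02) = 0.3335/(0.3335 + 1.114) = 0.230.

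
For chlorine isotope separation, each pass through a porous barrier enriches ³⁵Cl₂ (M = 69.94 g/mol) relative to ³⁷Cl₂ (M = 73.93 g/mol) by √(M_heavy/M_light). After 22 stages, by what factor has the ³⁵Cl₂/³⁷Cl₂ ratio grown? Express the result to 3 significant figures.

Overall factor = α^22 with α = √(73.93/69.94), i.e. (73.93/69.94)^(22/2).
= 1.05705^11 = 1.84.

1.84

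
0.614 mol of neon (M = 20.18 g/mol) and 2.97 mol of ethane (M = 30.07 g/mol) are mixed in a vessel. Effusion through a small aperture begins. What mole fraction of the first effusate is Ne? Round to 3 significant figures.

Effusion rate of each component ∝ n_i/√M_i (partial pressure × 1/√M).
Mole fraction of Ne in the effusate = (n_Ne/√M_Ne) / (n_Ne/√M_Ne + n_C₂H₆/√M_C₂H₆)
= (0.614/√20.18) / (0.614/√20.18 + 2.97/√30.07) = 0.1367/(0.1367 + 0.5416) = 0.202.

0.202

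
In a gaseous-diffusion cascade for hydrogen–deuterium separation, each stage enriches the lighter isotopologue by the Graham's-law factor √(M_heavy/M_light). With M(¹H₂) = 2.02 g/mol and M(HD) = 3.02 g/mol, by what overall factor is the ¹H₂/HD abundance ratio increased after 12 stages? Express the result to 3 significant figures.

Overall factor = α^12 with α = √(3.02/2.02), i.e. (3.02/2.02)^(12/2).
= 1.49505^6 = 11.2.

11.2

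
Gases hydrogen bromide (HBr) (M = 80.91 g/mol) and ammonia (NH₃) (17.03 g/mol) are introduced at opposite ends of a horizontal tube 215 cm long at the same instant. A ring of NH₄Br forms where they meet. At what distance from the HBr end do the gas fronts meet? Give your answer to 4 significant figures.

Graham's law gives d_HBr/d_NH₃ = rate_HBr/rate_NH₃ = √(M_NH₃/M_HBr) = √(17.03/80.91) = 0.4588.
With d_HBr + d_NH₃ = 215 cm, d_NH₃ = 215/(1 + 0.4588) = 147.4 cm.
d_HBr = 215 − 147.4 = 67.62 cm.

67.62 cm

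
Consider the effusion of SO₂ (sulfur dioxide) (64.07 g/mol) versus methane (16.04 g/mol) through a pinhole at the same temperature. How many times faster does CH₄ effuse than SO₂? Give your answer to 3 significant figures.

Graham's law gives rate_CH₄/rate_SO₂ = √(M_SO₂/M_CH₄) = √(64.07/16.04) = √3.994 = 2.00.

2.00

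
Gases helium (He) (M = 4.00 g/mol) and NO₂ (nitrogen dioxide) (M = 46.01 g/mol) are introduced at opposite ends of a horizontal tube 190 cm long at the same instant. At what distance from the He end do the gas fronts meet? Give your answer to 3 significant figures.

Graham's law gives d_He/d_NO₂ = rate_He/rate_NO₂ = √(M_NO₂/M_He) = √(46.01/4.00) = 3.392.
With d_He + d_NO₂ = 190 cm, d_NO₂ = 190/(1 + 3.392) = 43.27 cm.
d_He = 190 − 43.27 = 147 cm.

147 cm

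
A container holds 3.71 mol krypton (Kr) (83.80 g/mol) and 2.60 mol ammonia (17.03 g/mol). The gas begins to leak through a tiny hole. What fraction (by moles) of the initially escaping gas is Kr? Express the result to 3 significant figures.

0.391

Effusion rate of each component ∝ n_i/√M_i (partial pressure × 1/√M).
Mole fraction of Kr in the effusate = (n_Kr/√M_Kr) / (n_Kr/√M_Kr + n_NH₃/√M_NH₃)
= (3.71/√83.80) / (3.71/√83.80 + 2.60/√17.03) = 0.4053/(0.4053 + 0.6300) = 0.391.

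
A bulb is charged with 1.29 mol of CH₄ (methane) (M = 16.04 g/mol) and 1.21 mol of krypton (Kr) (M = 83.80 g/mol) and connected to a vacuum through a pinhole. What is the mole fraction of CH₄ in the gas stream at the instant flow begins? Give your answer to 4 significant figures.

Each component's effusion rate ∝ (its partial pressure)·(1/√M) ∝ n_i/√M_i.
x_CH₄(eff) = (n_CH₄/√M_CH₄) / (n_CH₄/√M_CH₄ + n_Kr/√M_Kr)
= (1.29/√16.04) / (1.29/√16.04 + 1.21/√83.80) = 0.3221/(0.3221 + 0.1322) = 0.7090.

0.7090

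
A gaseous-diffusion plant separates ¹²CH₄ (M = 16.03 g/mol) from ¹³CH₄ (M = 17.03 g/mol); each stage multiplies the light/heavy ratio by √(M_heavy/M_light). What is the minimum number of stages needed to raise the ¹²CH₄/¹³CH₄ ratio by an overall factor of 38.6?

121

Per stage α = (17.03/16.03)^(1/2) = 1.06238^0.5, giving ln α = 0.03026.
Need α^N ≥ 38.6 ⇒ N ≥ ln(38.6) / ln α = 3.653 / 0.03026 = 120.74.
Rounding up, N = 121 stages.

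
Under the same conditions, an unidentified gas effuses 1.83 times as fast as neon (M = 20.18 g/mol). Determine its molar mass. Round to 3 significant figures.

6.03 g/mol

Graham's law gives rate_X/rate_Ne = √(M_Ne/M_X).
1.83 = √(20.18/M_X)
M_X = 20.18 / 1.83² = 20.18 / 3.349 = 6.03 g/mol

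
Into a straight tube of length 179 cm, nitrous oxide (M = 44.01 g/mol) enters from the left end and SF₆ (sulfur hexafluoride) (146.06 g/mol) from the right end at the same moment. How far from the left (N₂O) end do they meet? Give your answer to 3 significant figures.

116 cm

In equal time, each gas travels a distance ∝ its rate ∝ 1/√M, so d_N₂O/d_SF₆ = √(M_SF₆/M_N₂O) = √(146.06/44.01) = 1.822.
With d_N₂O + d_SF₆ = 179 cm, d_SF₆ = 179/(1 + 1.822) = 63.44 cm.
d_N₂O = 179 − 63.44 = 116 cm.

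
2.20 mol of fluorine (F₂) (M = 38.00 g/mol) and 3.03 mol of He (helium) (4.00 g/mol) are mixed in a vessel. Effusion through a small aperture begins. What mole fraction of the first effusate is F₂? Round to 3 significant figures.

0.191

Each component's effusion rate ∝ (its partial pressure)·(1/√M) ∝ n_i/√M_i.
So x_F₂ in the escaping gas = (n_F₂/√M_F₂) / Σ(n_i/√M_i)
= (2.20/√38.00) / (2.20/√38.00 + 3.03/√4.00) = 0.3569/(0.3569 + 1.515) = 0.191.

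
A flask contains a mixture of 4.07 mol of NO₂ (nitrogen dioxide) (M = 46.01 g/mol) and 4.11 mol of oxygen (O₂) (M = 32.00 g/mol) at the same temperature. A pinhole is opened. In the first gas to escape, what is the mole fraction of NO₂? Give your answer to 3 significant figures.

0.452

Rate_i ∝ x_i/√M_i (Graham's law weighted by mole fraction), so the effusate composition follows n_i/√M_i.
Mole fraction of NO₂ in the effusate = (n_NO₂/√M_NO₂) / (n_NO₂/√M_NO₂ + n_O₂/√M_O₂)
= (4.07/√46.01) / (4.07/√46.01 + 4.11/√32.00) = 0.6000/(0.6000 + 0.7266) = 0.452.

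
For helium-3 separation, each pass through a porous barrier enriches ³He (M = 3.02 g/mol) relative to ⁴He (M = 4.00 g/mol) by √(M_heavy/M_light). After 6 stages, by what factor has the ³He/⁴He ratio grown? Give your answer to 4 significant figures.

After 6 stages the ratio has grown by (√(4.00/3.02))^6 = (4.00/3.02)^(6/2).
= 1.32450^3 = 2.324.

2.324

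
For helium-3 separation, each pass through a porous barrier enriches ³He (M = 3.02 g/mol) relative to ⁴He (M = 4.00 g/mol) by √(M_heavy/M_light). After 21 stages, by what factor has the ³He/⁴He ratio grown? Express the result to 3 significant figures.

Overall factor = α^21 with α = √(4.00/3.02), i.e. (4.00/3.02)^(21/2).
= 1.32450^(21/2) = 19.1.

19.1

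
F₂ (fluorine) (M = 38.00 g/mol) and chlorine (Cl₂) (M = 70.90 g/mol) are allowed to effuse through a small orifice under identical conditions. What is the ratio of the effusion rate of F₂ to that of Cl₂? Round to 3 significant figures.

From Graham's law, rate_F₂/rate_Cl₂ = √(M_Cl₂/M_F₂) = √(70.90/38.00) = √1.866 = 1.37.

1.37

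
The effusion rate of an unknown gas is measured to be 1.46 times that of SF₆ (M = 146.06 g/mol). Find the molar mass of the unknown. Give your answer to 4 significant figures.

Using Graham's law: rate_X/rate_SF₆ = √(M_SF₆/M_X).
1.46 = √(146.06/M_X)
M_X = 146.06 / 1.46² = 146.06 / 2.132 = 68.52 g/mol

68.52 g/mol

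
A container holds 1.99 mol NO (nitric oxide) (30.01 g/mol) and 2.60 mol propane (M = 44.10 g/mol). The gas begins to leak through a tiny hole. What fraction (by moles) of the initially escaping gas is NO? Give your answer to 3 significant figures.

0.481

Effusion rate of each component ∝ n_i/√M_i (partial pressure × 1/√M).
x_NO(eff) = (n_NO/√M_NO) / (n_NO/√M_NO + n_C₃H₈/√M_C₃H₈)
= (1.99/√30.01) / (1.99/√30.01 + 2.60/√44.10) = 0.3633/(0.3633 + 0.3915) = 0.481.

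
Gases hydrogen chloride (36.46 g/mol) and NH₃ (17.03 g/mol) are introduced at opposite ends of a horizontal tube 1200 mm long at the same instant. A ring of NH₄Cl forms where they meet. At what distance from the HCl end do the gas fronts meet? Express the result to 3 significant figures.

487 mm

Distances travelled in equal time are proportional to diffusion rates, so d_HCl/d_NH₃ = √(M_NH₃/M_HCl) = √(17.03/36.46) = 0.6834.
With d_HCl + d_NH₃ = 1200 mm, d_NH₃ = 1200/(1 + 0.6834) = 712.8 mm.
d_HCl = 1200 − 712.8 = 487 mm.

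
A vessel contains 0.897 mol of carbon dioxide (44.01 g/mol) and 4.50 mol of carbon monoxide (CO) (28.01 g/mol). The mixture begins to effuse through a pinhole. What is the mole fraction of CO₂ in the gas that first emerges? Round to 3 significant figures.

0.137

Effusion rate of each component ∝ n_i/√M_i (partial pressure × 1/√M).
Mole fraction of CO₂ in the effusate = (n_CO₂/√M_CO₂) / (n_CO₂/√M_CO₂ + n_CO/√M_CO)
= (0.897/√44.01) / (0.897/√44.01 + 4.50/√28.01) = 0.1352/(0.1352 + 0.8503) = 0.137.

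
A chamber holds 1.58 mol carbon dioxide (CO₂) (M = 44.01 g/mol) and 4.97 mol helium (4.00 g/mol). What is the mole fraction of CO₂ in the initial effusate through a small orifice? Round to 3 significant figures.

0.0875

Rate_i ∝ x_i/√M_i (Graham's law weighted by mole fraction), so the effusate composition follows n_i/√M_i.
So x_CO₂ in the escaping gas = (n_CO₂/√M_CO₂) / Σ(n_i/√M_i)
= (1.58/√44.01) / (1.58/√44.01 + 4.97/√4.00) = 0.2382/(0.2382 + 2.485) = 0.0875.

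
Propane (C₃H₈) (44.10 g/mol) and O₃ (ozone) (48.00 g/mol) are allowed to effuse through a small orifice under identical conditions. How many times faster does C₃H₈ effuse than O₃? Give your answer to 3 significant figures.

1.04

Since effusion rate ∝ 1/√M, rate_C₃H₈/rate_O₃ = √(M_O₃/M_C₃H₈) = √(48.00/44.10) = √1.088 = 1.04.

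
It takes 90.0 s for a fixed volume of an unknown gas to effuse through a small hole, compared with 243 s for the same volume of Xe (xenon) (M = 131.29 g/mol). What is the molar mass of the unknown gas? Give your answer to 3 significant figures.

18.0 g/mol

Graham's law gives t_X/t_Xe = √(M_X/M_Xe).
90.0/243 = 0.3704 = √(M_X/131.29)
M_X = 131.29 × 0.3704² = 131.29 × 0.1372 = 18.0 g/mol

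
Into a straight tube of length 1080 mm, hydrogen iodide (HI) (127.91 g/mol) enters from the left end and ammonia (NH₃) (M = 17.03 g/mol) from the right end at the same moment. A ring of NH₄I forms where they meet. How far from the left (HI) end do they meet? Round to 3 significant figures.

289 mm

Distances travelled in equal time are proportional to diffusion rates, so d_HI/d_NH₃ = √(M_NH₃/M_HI) = √(17.03/127.91) = 0.3649.
With d_HI + d_NH₃ = 1080 mm, d_NH₃ = 1080/(1 + 0.3649) = 791.3 mm.
d_HI = 1080 − 791.3 = 289 mm.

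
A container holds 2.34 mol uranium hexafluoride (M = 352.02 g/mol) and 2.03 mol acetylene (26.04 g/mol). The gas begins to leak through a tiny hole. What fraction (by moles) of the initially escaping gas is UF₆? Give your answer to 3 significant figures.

0.239

The effusion rate of species i is ∝ p_i/√M_i ∝ n_i/√M_i.
So x_UF₆ in the escaping gas = (n_UF₆/√M_UF₆) / Σ(n_i/√M_i)
= (2.34/√352.02) / (2.34/√352.02 + 2.03/√26.04) = 0.1247/(0.1247 + 0.3978) = 0.239.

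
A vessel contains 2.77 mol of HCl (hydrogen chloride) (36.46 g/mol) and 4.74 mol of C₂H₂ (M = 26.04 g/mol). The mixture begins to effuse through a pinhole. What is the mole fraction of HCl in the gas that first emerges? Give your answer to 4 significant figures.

0.3306

Effusion rate of each component ∝ n_i/√M_i (partial pressure × 1/√M).
x_HCl(eff) = (n_HCl/√M_HCl) / (n_HCl/√M_HCl + n_C₂H₂/√M_C₂H₂)
= (2.77/√36.46) / (2.77/√36.46 + 4.74/√26.04) = 0.4587/(0.4587 + 0.9289) = 0.3306.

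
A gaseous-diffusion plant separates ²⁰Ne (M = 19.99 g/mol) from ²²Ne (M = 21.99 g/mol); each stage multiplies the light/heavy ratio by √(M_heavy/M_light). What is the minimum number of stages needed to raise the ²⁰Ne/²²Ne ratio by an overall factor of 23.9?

67

Single-stage factor α = √(21.99/19.99), so ln α = ½ ln(1.10005) = 0.04768.
Need α^N ≥ 23.9 ⇒ N ≥ ln(23.9) / ln α = 3.174 / 0.04768 = 66.57.
So at least 67 stages are needed.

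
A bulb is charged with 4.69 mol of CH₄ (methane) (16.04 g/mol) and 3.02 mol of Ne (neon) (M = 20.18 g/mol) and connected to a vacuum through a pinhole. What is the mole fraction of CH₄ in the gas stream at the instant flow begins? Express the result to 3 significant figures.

0.635

Rate_i ∝ x_i/√M_i (Graham's law weighted by mole fraction), so the effusate composition follows n_i/√M_i.
So x_CH₄ in the escaping gas = (n_CH₄/√M_CH₄) / Σ(n_i/√M_i)
= (4.69/√16.04) / (4.69/√16.04 + 3.02/√20.18) = 1.171/(1.171 + 0.6723) = 0.635.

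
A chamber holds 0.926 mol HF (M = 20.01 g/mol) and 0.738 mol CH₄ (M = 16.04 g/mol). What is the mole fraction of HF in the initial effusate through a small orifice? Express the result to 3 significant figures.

Rate_i ∝ x_i/√M_i (Graham's law weighted by mole fraction), so the effusate composition follows n_i/√M_i.
So x_HF in the escaping gas = (n_HF/√M_HF) / Σ(n_i/√M_i)
= (0.926/√20.01) / (0.926/√20.01 + 0.738/√16.04) = 0.2070/(0.2070 + 0.1843) = 0.529.

0.529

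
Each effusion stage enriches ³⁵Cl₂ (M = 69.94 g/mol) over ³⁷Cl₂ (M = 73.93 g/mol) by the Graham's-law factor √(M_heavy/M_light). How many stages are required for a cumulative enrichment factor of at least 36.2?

130

Single-stage factor α = √(73.93/69.94), so ln α = ½ ln(1.05705) = 0.02774.
Need α^N ≥ 36.2 ⇒ N ≥ ln(36.2) / ln α = 3.589 / 0.02774 = 129.38.
Rounding up, N = 130 stages.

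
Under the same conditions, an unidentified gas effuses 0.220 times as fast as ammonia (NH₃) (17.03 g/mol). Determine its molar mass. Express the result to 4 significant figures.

351.9 g/mol

Using Graham's law: rate_X/rate_NH₃ = √(M_NH₃/M_X).
0.220 = √(17.03/M_X)
M_X = 17.03 / 0.220² = 17.03 / 0.04840 = 351.9 g/mol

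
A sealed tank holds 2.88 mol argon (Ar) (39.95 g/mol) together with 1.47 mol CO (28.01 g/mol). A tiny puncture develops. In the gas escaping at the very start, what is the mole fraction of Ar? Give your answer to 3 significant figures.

0.621

The effusion rate of species i is ∝ p_i/√M_i ∝ n_i/√M_i.
So x_Ar in the escaping gas = (n_Ar/√M_Ar) / Σ(n_i/√M_i)
= (2.88/√39.95) / (2.88/√39.95 + 1.47/√28.01) = 0.4557/(0.4557 + 0.2778) = 0.621.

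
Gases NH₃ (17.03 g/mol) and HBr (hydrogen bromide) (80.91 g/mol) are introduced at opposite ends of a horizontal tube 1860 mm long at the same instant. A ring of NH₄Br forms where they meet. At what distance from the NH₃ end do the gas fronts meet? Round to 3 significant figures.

1280 mm

The fronts meet when d_NH₃ + d_HBr = L with d_NH₃/d_HBr = √(M_HBr/M_NH₃) (Graham's law). Here √(M_HBr/M_NH₃) = √(80.91/17.03) = 2.180.
With d_NH₃ + d_HBr = 1860 mm, d_HBr = 1860/(1 + 2.180) = 585.0 mm.
d_NH₃ = 1860 − 585.0 = 1280 mm.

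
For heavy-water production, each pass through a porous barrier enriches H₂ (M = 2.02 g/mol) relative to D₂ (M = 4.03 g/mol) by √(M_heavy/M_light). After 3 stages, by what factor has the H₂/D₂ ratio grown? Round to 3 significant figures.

After 3 stages the ratio has grown by (√(4.03/2.02))^3 = (4.03/2.02)^(3/2).
= 1.99505^(3/2) = 2.82.

2.82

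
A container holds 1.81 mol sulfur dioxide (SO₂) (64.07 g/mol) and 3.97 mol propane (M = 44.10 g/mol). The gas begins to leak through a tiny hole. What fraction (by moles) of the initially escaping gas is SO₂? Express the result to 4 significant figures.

0.2744

Rate_i ∝ x_i/√M_i (Graham's law weighted by mole fraction), so the effusate composition follows n_i/√M_i.
x_SO₂(eff) = (n_SO₂/√M_SO₂) / (n_SO₂/√M_SO₂ + n_C₃H₈/√M_C₃H₈)
= (1.81/√64.07) / (1.81/√64.07 + 3.97/√44.10) = 0.2261/(0.2261 + 0.5978) = 0.2744.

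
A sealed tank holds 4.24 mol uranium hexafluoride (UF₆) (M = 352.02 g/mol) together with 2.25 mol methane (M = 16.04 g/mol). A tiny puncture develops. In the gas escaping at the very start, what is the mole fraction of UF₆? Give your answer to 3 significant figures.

The effusion rate of species i is ∝ p_i/√M_i ∝ n_i/√M_i.
x_UF₆(eff) = (n_UF₆/√M_UF₆) / (n_UF₆/√M_UF₆ + n_CH₄/√M_CH₄)
= (4.24/√352.02) / (4.24/√352.02 + 2.25/√16.04) = 0.2260/(0.2260 + 0.5618) = 0.287.

0.287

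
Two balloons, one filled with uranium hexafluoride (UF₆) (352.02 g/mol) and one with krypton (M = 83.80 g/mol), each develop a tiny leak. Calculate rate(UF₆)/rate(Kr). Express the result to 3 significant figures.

From Graham's law, rate_UF₆/rate_Kr = √(M_Kr/M_UF₆) = √(83.80/352.02) = √0.2381 = 0.488.

0.488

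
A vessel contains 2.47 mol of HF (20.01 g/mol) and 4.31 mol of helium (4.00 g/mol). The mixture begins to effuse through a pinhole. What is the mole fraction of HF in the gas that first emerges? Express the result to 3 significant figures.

0.204

The effusion rate of species i is ∝ p_i/√M_i ∝ n_i/√M_i.
So x_HF in the escaping gas = (n_HF/√M_HF) / Σ(n_i/√M_i)
= (2.47/√20.01) / (2.47/√20.01 + 4.31/√4.00) = 0.5522/(0.5522 + 2.155) = 0.204.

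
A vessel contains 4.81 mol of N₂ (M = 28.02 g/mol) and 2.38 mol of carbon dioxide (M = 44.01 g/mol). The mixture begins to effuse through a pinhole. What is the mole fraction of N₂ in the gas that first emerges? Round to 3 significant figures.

Effusion rate of each component ∝ n_i/√M_i (partial pressure × 1/√M).
So x_N₂ in the escaping gas = (n_N₂/√M_N₂) / Σ(n_i/√M_i)
= (4.81/√28.02) / (4.81/√28.02 + 2.38/√44.01) = 0.9087/(0.9087 + 0.3588) = 0.717.

0.717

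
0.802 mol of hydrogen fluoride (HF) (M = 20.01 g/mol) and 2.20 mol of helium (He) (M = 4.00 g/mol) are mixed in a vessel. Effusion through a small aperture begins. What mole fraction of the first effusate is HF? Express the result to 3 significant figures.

0.140

Effusion rate of each component ∝ n_i/√M_i (partial pressure × 1/√M).
So x_HF in the escaping gas = (n_HF/√M_HF) / Σ(n_i/√M_i)
= (0.802/√20.01) / (0.802/√20.01 + 2.20/√4.00) = 0.1793/(0.1793 + 1.100) = 0.140.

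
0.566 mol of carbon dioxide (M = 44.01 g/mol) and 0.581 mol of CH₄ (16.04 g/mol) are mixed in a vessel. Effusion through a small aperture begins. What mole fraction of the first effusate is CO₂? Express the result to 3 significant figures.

Each component's effusion rate ∝ (its partial pressure)·(1/√M) ∝ n_i/√M_i.
Mole fraction of CO₂ in the effusate = (n_CO₂/√M_CO₂) / (n_CO₂/√M_CO₂ + n_CH₄/√M_CH₄)
= (0.566/√44.01) / (0.566/√44.01 + 0.581/√16.04) = 0.08532/(0.08532 + 0.1451) = 0.370.

0.370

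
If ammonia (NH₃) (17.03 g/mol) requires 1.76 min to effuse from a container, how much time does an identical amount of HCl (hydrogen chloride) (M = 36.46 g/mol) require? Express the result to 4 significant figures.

Graham's law gives t_HCl/t_NH₃ = √(M_HCl/M_NH₃) = √(36.46/17.03) = √2.141 = 1.463.
So the time for HCl is 1.76 × 1.463 = 2.575 min.

2.575 min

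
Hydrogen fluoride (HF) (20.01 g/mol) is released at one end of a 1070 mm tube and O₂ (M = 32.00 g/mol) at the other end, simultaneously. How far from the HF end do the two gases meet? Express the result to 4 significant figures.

597.5 mm

Graham's law gives d_HF/d_O₂ = rate_HF/rate_O₂ = √(M_O₂/M_HF) = √(32.00/20.01) = 1.265.
With d_HF + d_O₂ = 1070 mm, d_O₂ = 1070/(1 + 1.265) = 472.5 mm.
d_HF = 1070 − 472.5 = 597.5 mm.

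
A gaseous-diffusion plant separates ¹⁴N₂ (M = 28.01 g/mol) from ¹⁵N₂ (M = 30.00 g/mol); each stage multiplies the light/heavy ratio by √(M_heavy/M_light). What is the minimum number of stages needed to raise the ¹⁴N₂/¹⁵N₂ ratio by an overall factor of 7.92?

61

Per stage α = (30.00/28.01)^(1/2) = 1.07105^0.5, giving ln α = 0.03432.
Need α^N ≥ 7.92 ⇒ N ≥ ln(7.92) / ln α = 2.069 / 0.03432 = 60.30.
Minimum whole number of stages: N = 61.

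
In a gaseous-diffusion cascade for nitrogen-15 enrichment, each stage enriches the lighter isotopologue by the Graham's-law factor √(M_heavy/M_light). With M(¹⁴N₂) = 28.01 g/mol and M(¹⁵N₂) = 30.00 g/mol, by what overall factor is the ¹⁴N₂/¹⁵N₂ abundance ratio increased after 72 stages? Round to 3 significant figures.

Overall factor = α^72 with α = √(30.00/28.01), i.e. (30.00/28.01)^(72/2).
= 1.07105^36 = 11.8.

11.8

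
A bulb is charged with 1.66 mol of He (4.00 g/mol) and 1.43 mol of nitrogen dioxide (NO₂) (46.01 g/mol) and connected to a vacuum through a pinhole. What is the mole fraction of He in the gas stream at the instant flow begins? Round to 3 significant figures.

Each component's effusion rate ∝ (its partial pressure)·(1/√M) ∝ n_i/√M_i.
Mole fraction of He in the effusate = (n_He/√M_He) / (n_He/√M_He + n_NO₂/√M_NO₂)
= (1.66/√4.00) / (1.66/√4.00 + 1.43/√46.01) = 0.8300/(0.8300 + 0.2108) = 0.797.

0.797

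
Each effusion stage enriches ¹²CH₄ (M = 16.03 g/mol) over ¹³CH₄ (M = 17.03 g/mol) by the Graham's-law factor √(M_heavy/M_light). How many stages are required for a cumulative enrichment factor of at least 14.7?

With α = √(17.03/16.03) per stage, ln α = ½ ln(1.06238) = 0.03026.
Need α^N ≥ 14.7 ⇒ N ≥ ln(14.7) / ln α = 2.688 / 0.03026 = 88.83.
Minimum whole number of stages: N = 89.

89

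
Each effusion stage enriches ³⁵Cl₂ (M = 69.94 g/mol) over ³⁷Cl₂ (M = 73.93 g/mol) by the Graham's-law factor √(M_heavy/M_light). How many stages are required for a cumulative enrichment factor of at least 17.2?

103

Per stage α = (73.93/69.94)^(1/2) = 1.05705^0.5, giving ln α = 0.02774.
Need α^N ≥ 17.2 ⇒ N ≥ ln(17.2) / ln α = 2.845 / 0.02774 = 102.55.
Minimum whole number of stages: N = 103.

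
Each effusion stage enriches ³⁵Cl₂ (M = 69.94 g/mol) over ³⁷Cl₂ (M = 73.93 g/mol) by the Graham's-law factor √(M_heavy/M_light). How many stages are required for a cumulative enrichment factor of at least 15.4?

With α = √(73.93/69.94) per stage, ln α = ½ ln(1.05705) = 0.02774.
Need α^N ≥ 15.4 ⇒ N ≥ ln(15.4) / ln α = 2.734 / 0.02774 = 98.57.
Rounding up, N = 99 stages.

99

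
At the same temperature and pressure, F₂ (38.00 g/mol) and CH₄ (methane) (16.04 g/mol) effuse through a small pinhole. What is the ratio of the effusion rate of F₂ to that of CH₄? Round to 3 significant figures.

Since effusion rate ∝ 1/√M, rate_F₂/rate_CH₄ = √(M_CH₄/M_F₂) = √(16.04/38.00) = √0.4221 = 0.650.

0.650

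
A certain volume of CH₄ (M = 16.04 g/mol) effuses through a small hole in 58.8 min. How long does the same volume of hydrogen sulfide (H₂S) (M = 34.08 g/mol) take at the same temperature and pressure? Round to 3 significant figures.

85.7 min

Using Graham's law: t_H₂S/t_CH₄ = √(M_H₂S/M_CH₄) = √(34.08/16.04) = √2.125 = 1.458.
So the time for H₂S is 58.8 × 1.458 = 85.7 min.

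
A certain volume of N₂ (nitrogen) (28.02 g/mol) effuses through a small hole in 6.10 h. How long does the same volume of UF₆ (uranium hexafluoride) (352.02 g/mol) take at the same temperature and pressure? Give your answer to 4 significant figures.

By Graham's law, t_UF₆/t_N₂ = √(M_UF₆/M_N₂) = √(352.02/28.02) = √12.56 = 3.544.
So the time for UF₆ is 6.10 × 3.544 = 21.62 h.

21.62 h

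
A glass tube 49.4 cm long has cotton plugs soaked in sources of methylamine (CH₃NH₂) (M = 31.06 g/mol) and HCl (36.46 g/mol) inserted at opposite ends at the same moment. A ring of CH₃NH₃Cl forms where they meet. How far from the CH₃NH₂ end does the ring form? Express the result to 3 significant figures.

Distances travelled in equal time are proportional to diffusion rates, so d_CH₃NH₂/d_HCl = √(M_HCl/M_CH₃NH₂) = √(36.46/31.06) = 1.083.
With d_CH₃NH₂ + d_HCl = 49.4 cm, d_HCl = 49.4/(1 + 1.083) = 23.71 cm.
d_CH₃NH₂ = 49.4 − 23.71 = 25.7 cm.

25.7 cm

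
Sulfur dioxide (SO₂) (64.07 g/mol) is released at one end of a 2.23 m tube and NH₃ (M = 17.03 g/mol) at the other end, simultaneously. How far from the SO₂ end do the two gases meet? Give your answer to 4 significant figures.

0.7586 m

Graham's law gives d_SO₂/d_NH₃ = rate_SO₂/rate_NH₃ = √(M_NH₃/M_SO₂) = √(17.03/64.07) = 0.5156.
With d_SO₂ + d_NH₃ = 2.23 m, d_NH₃ = 2.23/(1 + 0.5156) = 1.471 m.
d_SO₂ = 2.23 − 1.471 = 0.7586 m.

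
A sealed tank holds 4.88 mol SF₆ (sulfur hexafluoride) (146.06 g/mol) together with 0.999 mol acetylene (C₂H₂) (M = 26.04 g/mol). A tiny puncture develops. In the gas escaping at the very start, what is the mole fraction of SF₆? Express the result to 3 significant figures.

Rate_i ∝ x_i/√M_i (Graham's law weighted by mole fraction), so the effusate composition follows n_i/√M_i.
x_SF₆(eff) = (n_SF₆/√M_SF₆) / (n_SF₆/√M_SF₆ + n_C₂H₂/√M_C₂H₂)
= (4.88/√146.06) / (4.88/√146.06 + 0.999/√26.04) = 0.4038/(0.4038 + 0.1958) = 0.673.

0.673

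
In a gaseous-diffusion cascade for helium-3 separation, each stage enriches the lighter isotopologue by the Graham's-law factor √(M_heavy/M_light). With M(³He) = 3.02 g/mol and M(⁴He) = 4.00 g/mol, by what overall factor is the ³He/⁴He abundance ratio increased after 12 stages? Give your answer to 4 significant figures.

5.399

The single-stage factor is √(M_heavy/M_light), so 12 stages give [√(4.00/3.02)]^12 = (4.00/3.02)^(12/2).
= 1.32450^6 = 5.399.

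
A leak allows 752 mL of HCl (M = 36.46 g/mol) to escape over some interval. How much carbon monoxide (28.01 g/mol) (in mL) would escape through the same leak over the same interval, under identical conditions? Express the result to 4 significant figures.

858.0 mL

From Graham's law, rate_CO/rate_HCl = √(M_HCl/M_CO) = √(36.46/28.01) = √1.302 = 1.141.
So the volume for CO is 752 × 1.141 = 858.0 mL.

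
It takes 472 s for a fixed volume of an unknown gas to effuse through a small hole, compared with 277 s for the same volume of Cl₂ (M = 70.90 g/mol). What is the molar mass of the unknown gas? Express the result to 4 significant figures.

Using Graham's law: t_X/t_Cl₂ = √(M_X/M_Cl₂).
472/277 = 1.704 = √(M_X/70.90)
M_X = 70.90 × 1.704² = 70.90 × 2.904 = 205.9 g/mol

205.9 g/mol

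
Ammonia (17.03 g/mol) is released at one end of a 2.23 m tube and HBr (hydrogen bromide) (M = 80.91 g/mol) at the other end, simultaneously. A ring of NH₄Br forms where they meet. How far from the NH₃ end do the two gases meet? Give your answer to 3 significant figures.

1.53 m

The fronts meet when d_NH₃ + d_HBr = L with d_NH₃/d_HBr = √(M_HBr/M_NH₃) (Graham's law). Here √(M_HBr/M_NH₃) = √(80.91/17.03) = 2.180.
With d_NH₃ + d_HBr = 2.23 m, d_HBr = 2.23/(1 + 2.180) = 0.7013 m.
d_NH₃ = 2.23 − 0.7013 = 1.53 m.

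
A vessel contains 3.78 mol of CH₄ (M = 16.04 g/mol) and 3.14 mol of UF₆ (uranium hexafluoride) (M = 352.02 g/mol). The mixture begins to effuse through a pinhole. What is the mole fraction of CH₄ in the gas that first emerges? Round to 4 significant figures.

Each component's effusion rate ∝ (its partial pressure)·(1/√M) ∝ n_i/√M_i.
x_CH₄(eff) = (n_CH₄/√M_CH₄) / (n_CH₄/√M_CH₄ + n_UF₆/√M_UF₆)
= (3.78/√16.04) / (3.78/√16.04 + 3.14/√352.02) = 0.9438/(0.9438 + 0.1674) = 0.8494.

0.8494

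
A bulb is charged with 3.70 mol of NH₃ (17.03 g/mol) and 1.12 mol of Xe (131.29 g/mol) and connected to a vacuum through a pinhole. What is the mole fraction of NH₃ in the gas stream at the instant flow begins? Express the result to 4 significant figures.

0.9017

Each component's effusion rate ∝ (its partial pressure)·(1/√M) ∝ n_i/√M_i.
x_NH₃(eff) = (n_NH₃/√M_NH₃) / (n_NH₃/√M_NH₃ + n_Xe/√M_Xe)
= (3.70/√17.03) / (3.70/√17.03 + 1.12/√131.29) = 0.8966/(0.8966 + 0.09775) = 0.9017.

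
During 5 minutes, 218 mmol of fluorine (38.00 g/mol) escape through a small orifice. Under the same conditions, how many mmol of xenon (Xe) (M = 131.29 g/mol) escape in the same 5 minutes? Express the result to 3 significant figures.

117 mmol

Using Graham's law: rate_Xe/rate_F₂ = √(M_F₂/M_Xe) = √(38.00/131.29) = √0.2894 = 0.5380.
So the amount for Xe is 218 × 0.5380 = 117 mmol.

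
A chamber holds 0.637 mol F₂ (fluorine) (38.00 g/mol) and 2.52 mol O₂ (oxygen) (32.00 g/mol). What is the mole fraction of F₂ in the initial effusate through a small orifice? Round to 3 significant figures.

Each component's effusion rate ∝ (its partial pressure)·(1/√M) ∝ n_i/√M_i.
So x_F₂ in the escaping gas = (n_F₂/√M_F₂) / Σ(n_i/√M_i)
= (0.637/√38.00) / (0.637/√38.00 + 2.52/√32.00) = 0.1033/(0.1033 + 0.4455) = 0.188.

0.188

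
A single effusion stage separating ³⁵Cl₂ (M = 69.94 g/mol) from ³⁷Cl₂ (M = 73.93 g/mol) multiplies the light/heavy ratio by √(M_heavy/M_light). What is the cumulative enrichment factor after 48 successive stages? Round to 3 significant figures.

The single-stage factor is √(M_heavy/M_light), so 48 stages give [√(73.93/69.94)]^48 = (73.93/69.94)^(48/2).
= 1.05705^24 = 3.79.

3.79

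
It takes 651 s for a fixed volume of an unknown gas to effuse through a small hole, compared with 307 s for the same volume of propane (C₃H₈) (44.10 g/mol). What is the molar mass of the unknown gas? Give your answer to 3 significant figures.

198 g/mol

From Graham's law, t_X/t_C₃H₈ = √(M_X/M_C₃H₈).
651/307 = 2.121 = √(M_X/44.10)
M_X = 44.10 × 2.121² = 44.10 × 4.497 = 198 g/mol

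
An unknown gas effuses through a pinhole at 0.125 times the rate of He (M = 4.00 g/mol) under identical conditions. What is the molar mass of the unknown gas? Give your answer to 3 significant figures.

Graham's law gives rate_X/rate_He = √(M_He/M_X).
0.125 = √(4.00/M_X)
M_X = 4.00 / 0.125² = 4.00 / 0.01562 = 256 g/mol

256 g/mol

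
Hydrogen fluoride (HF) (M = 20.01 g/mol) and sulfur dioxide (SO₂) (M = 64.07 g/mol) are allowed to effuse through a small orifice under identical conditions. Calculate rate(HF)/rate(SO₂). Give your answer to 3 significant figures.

From Graham's law, rate_HF/rate_SO₂ = √(M_SO₂/M_HF) = √(64.07/20.01) = √3.202 = 1.79.

1.79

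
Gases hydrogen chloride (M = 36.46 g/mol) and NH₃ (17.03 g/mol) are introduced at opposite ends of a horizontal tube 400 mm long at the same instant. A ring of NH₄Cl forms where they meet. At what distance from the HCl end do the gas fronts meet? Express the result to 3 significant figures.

162 mm

Graham's law gives d_HCl/d_NH₃ = rate_HCl/rate_NH₃ = √(M_NH₃/M_HCl) = √(17.03/36.46) = 0.6834.
With d_HCl + d_NH₃ = 400 mm, d_NH₃ = 400/(1 + 0.6834) = 237.6 mm.
d_HCl = 400 − 237.6 = 162 mm.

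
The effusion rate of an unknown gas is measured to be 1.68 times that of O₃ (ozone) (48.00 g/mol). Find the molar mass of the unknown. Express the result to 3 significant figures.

By Graham's law, rate_X/rate_O₃ = √(M_O₃/M_X).
1.68 = √(48.00/M_X)
M_X = 48.00 / 1.68² = 48.00 / 2.822 = 17.0 g/mol

17.0 g/mol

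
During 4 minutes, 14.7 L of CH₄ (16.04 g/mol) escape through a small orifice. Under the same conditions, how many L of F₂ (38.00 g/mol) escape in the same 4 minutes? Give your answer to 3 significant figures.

Graham's law gives rate_F₂/rate_CH₄ = √(M_CH₄/M_F₂) = √(16.04/38.00) = √0.4221 = 0.6497.
So the volume for F₂ is 14.7 × 0.6497 = 9.55 L.

9.55 L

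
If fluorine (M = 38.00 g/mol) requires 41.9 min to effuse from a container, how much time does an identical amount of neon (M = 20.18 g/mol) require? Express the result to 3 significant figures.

30.5 min

By Graham's law, t_Ne/t_F₂ = √(M_Ne/M_F₂) = √(20.18/38.00) = √0.5311 = 0.7287.
So the time for Ne is 41.9 × 0.7287 = 30.5 min.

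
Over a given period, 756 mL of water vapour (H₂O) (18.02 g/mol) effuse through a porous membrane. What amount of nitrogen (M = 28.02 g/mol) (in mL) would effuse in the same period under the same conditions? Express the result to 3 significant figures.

By Graham's law, rate_N₂/rate_H₂O = √(M_H₂O/M_N₂) = √(18.02/28.02) = √0.6431 = 0.8019.
So the volume for N₂ is 756 × 0.8019 = 606 mL.

606 mL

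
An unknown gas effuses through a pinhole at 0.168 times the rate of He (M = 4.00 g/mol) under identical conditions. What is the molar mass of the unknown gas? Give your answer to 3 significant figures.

From Graham's law, rate_X/rate_He = √(M_He/M_X).
0.168 = √(4.00/M_X)
M_X = 4.00 / 0.168² = 4.00 / 0.02822 = 142 g/mol

142 g/mol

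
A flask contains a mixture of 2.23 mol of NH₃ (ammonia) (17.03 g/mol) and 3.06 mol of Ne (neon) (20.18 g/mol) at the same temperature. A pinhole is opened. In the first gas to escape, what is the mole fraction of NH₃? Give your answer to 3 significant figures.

0.442

Each component's effusion rate ∝ (its partial pressure)·(1/√M) ∝ n_i/√M_i.
x_NH₃(eff) = (n_NH₃/√M_NH₃) / (n_NH₃/√M_NH₃ + n_Ne/√M_Ne)
= (2.23/√17.03) / (2.23/√17.03 + 3.06/√20.18) = 0.5404/(0.5404 + 0.6812) = 0.442.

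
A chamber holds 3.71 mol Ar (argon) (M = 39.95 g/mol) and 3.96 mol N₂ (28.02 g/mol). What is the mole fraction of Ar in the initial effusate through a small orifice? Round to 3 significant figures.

0.440

Effusion rate of each component ∝ n_i/√M_i (partial pressure × 1/√M).
Mole fraction of Ar in the effusate = (n_Ar/√M_Ar) / (n_Ar/√M_Ar + n_N₂/√M_N₂)
= (3.71/√39.95) / (3.71/√39.95 + 3.96/√28.02) = 0.5870/(0.5870 + 0.7481) = 0.440.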